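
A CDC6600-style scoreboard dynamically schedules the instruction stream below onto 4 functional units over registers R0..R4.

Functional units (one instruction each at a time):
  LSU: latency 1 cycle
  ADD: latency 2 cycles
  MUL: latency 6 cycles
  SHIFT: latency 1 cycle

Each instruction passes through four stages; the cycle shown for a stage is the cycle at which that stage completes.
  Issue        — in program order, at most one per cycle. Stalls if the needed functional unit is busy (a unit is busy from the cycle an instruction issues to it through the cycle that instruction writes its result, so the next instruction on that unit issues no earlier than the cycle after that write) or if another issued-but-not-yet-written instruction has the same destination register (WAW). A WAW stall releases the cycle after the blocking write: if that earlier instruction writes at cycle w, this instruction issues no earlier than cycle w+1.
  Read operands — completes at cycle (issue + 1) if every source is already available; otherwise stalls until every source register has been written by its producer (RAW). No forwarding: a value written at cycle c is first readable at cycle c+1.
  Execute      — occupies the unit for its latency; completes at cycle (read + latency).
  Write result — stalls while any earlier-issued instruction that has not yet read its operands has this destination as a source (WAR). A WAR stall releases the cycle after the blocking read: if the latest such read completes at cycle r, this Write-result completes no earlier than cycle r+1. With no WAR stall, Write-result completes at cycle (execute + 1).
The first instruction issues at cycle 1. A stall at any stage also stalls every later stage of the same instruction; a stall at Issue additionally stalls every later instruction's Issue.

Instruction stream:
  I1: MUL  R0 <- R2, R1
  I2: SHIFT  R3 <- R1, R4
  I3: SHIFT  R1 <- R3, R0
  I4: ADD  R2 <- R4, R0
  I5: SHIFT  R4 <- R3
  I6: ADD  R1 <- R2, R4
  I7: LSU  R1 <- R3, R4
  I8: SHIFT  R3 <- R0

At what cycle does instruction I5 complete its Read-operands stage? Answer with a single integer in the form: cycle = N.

cycle = 14

  I1 | 1 | 2 | 8 | 9
  I2 | 2 | 3 | 4 | 5
  I3 | 6 | 10 | 11 | 12   struct: SHIFT busy until I2 writes@5 · RAW R0: wait I1 write@9
  I4 | 7 | 10 | 12 | 13   RAW R0: wait I1 write@9
  I5 | 13 | 14 | 15 | 16   struct: SHIFT busy until I3 writes@12
  I6 | 14 | 17 | 19 | 20   RAW R4: wait I5 write@16
  I7 | 21 | 22 | 23 | 24   WAW R1: wait I6 write@20
  I8 | 22 | 23 | 24 | 25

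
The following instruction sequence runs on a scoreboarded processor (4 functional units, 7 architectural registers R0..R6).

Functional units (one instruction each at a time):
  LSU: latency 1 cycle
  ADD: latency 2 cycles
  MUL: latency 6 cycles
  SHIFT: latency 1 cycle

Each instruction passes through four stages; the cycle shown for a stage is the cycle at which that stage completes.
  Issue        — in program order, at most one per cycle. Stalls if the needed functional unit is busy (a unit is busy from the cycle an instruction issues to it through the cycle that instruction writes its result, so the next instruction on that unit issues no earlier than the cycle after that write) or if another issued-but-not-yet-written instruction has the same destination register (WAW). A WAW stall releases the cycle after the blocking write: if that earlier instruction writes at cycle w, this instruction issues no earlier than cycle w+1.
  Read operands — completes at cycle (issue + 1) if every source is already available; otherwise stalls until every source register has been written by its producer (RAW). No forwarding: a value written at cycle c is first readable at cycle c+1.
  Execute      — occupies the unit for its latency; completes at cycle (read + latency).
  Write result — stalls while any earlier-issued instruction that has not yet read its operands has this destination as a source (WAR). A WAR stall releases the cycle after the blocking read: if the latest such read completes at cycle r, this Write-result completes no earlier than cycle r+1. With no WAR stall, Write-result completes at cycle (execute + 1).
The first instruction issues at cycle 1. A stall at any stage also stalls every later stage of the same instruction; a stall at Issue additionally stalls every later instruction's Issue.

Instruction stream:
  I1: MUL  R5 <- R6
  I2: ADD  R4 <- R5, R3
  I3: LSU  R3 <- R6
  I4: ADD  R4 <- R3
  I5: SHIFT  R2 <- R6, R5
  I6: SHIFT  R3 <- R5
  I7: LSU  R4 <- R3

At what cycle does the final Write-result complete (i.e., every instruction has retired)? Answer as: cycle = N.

I1  is:1  ro:2  ex:8  wr:9
I2  is:2  ro:10  ex:12  wr:13  — RAW R5: wait I1 write@9
I3  is:3  ro:4  ex:5  wr:11  — WAR R3: wait I2 read@10
I4  is:14  ro:15  ex:17  wr:18  — struct: ADD busy until I2 writes@13
I5  is:15  ro:16  ex:17  wr:18
I6  is:19  ro:20  ex:21  wr:22  — struct: SHIFT busy until I5 writes@18
I7  is:20  ro:23  ex:24  wr:25  — RAW R3: wait I6 write@22

cycle = 25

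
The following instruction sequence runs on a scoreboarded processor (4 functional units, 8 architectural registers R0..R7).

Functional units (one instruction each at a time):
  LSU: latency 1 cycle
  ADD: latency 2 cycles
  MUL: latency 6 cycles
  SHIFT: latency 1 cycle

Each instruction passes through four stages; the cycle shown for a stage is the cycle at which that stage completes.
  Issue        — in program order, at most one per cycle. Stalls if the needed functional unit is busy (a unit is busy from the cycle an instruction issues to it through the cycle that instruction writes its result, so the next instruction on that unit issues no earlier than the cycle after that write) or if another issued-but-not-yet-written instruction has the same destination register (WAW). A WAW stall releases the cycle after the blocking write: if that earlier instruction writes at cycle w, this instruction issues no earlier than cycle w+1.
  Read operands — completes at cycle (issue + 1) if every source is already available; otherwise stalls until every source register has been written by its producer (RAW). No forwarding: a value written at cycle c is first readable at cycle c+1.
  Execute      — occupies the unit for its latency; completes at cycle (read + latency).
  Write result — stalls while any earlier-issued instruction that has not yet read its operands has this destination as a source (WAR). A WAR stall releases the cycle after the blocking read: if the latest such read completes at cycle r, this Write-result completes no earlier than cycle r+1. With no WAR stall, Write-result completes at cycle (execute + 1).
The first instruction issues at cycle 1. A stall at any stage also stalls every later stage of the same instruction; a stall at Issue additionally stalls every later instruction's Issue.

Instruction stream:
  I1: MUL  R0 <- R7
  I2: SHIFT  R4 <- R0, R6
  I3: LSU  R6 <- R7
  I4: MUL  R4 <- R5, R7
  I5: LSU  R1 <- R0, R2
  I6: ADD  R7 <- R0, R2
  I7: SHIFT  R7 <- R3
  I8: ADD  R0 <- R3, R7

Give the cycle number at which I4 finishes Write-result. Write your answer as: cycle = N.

I1 -> (1, 2, 8, 9)
I2 -> (2, 10, 11, 12)  // RAW R0: wait I1 write@9
I3 -> (3, 4, 5, 11)  // WAR R6: wait I2 read@10
I4 -> (13, 14, 20, 21)  // WAW R4: wait I2 write@12
I5 -> (14, 15, 16, 17)
I6 -> (15, 16, 18, 19)
I7 -> (20, 21, 22, 23)  // WAW R7: wait I6 write@19
I8 -> (21, 24, 26, 27)  // RAW R7: wait I7 write@23

cycle = 21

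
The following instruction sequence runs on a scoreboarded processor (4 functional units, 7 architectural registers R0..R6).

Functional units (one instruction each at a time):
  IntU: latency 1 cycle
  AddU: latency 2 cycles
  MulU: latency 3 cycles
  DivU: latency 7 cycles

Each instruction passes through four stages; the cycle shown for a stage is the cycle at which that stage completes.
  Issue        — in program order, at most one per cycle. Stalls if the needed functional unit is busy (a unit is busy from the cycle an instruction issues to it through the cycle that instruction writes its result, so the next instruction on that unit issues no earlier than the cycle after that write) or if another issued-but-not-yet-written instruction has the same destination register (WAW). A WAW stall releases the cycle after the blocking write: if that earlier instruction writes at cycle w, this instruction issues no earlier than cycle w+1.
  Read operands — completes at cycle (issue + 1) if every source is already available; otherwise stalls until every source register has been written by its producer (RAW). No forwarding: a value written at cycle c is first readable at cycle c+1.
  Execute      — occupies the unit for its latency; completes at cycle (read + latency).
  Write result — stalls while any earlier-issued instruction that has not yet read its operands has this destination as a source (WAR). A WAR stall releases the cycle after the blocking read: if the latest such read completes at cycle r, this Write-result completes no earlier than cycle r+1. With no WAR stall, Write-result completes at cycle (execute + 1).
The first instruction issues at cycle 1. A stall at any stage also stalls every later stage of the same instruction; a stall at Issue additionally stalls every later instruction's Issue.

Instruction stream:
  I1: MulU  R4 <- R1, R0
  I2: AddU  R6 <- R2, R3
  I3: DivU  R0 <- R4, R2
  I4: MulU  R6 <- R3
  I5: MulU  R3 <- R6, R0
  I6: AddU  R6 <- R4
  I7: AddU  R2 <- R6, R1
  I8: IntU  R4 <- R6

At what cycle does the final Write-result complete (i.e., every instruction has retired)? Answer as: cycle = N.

I1  is:1  ro:2  ex:5  wr:6
I2  is:2  ro:3  ex:5  wr:6
I3  is:3  ro:7  ex:14  wr:15  — RAW R4: wait I1 write@6
I4  is:7  ro:8  ex:11  wr:12  — WAW R6: wait I2 write@6
I5  is:13  ro:16  ex:19  wr:20  — struct: MulU busy until I4 writes@12, RAW R0: wait I3 write@15
I6  is:14  ro:15  ex:17  wr:18
I7  is:19  ro:20  ex:22  wr:23  — struct: AddU busy until I6 writes@18
I8  is:20  ro:21  ex:22  wr:23

cycle = 23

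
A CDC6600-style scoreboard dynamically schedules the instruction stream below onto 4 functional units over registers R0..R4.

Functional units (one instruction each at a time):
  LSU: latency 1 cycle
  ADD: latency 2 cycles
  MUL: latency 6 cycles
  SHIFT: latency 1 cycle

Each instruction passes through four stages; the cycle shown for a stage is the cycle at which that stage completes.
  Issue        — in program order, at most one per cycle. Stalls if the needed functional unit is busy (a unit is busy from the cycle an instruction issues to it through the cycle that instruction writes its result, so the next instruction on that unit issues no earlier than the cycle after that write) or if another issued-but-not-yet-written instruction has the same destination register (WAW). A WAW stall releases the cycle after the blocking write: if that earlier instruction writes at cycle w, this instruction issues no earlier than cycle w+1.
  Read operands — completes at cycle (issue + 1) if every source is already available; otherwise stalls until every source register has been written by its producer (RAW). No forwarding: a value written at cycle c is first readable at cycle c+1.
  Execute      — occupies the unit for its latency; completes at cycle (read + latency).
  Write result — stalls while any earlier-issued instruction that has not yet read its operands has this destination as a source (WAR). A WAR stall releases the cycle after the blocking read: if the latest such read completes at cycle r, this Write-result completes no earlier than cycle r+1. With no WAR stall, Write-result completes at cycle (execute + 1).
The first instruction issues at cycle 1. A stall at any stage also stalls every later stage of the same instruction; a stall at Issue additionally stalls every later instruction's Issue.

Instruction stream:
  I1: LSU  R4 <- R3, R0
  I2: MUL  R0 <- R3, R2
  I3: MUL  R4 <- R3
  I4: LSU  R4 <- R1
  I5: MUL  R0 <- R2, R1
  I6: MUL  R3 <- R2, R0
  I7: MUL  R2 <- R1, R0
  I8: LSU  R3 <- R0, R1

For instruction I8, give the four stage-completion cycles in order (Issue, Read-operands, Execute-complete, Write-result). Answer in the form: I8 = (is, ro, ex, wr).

I8 = (40, 41, 42, 43)

I1  is:1  ro:2  ex:3  wr:4
I2  is:2  ro:3  ex:9  wr:10
I3  is:11  ro:12  ex:18  wr:19  — struct: MUL busy until I2 writes@10
I4  is:20  ro:21  ex:22  wr:23  — WAW R4: wait I3 write@19
I5  is:21  ro:22  ex:28  wr:29
I6  is:30  ro:31  ex:37  wr:38  — struct: MUL busy until I5 writes@29
I7  is:39  ro:40  ex:46  wr:47  — struct: MUL busy until I6 writes@38
I8  is:40  ro:41  ex:42  wr:43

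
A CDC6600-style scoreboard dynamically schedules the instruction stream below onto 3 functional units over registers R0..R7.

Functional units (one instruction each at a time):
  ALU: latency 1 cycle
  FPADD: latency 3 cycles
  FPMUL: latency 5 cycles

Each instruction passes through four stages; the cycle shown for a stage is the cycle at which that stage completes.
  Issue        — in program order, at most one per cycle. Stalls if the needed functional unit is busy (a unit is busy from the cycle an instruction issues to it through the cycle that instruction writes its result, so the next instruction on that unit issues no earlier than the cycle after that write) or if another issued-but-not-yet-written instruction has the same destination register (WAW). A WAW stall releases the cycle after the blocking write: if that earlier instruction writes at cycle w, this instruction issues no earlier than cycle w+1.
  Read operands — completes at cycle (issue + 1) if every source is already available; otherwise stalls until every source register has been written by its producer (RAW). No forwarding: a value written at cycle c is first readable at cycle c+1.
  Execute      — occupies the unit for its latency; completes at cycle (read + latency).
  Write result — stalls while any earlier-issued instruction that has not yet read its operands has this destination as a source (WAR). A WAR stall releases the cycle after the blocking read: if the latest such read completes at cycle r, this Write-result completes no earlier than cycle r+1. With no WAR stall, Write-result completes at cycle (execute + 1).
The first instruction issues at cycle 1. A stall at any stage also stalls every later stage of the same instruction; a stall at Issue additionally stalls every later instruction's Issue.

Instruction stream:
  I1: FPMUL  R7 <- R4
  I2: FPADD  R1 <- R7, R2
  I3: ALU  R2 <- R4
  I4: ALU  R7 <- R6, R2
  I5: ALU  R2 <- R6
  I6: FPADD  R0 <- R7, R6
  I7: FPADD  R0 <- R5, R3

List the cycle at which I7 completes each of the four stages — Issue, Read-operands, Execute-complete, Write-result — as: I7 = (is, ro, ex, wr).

I1  is:1  ro:2  ex:7  wr:8
I2  is:2  ro:9  ex:12  wr:13  — RAW R7: wait I1 write@8
I3  is:3  ro:4  ex:5  wr:10  — WAR R2: wait I2 read@9
I4  is:11  ro:12  ex:13  wr:14  — struct: ALU busy until I3 writes@10
I5  is:15  ro:16  ex:17  wr:18  — struct: ALU busy until I4 writes@14
I6  is:16  ro:17  ex:20  wr:21
I7  is:22  ro:23  ex:26  wr:27  — struct: FPADD busy until I6 writes@21

I7 = (22, 23, 26, 27)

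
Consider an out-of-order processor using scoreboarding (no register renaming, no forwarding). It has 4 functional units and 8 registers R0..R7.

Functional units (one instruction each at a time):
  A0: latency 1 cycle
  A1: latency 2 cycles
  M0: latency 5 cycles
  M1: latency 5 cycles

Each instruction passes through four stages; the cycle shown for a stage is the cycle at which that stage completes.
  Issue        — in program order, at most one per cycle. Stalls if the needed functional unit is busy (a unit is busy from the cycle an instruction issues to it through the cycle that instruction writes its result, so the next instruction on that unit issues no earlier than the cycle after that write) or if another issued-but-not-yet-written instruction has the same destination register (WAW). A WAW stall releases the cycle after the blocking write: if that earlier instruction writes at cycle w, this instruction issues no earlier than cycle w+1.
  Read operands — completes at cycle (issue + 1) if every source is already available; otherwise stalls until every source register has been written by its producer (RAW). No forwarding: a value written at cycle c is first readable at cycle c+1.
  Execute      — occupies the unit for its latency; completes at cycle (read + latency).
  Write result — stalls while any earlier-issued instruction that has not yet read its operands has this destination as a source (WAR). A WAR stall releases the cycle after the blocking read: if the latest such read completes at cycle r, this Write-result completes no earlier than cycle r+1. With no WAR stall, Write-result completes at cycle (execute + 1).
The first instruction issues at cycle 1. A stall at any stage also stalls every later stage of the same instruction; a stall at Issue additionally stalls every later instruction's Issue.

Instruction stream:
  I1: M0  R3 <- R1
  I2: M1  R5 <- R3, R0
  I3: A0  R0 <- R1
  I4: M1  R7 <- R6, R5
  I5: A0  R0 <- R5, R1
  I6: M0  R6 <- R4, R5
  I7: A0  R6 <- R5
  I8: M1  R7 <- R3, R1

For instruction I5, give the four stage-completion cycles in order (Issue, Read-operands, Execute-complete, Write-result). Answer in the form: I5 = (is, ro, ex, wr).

I5 = (17, 18, 19, 20)

[1] I1 issues→M0
[2] I1 reads; I2 issues→M1
[3] I3 issues→A0
[4] I3 reads
[5] I3 exec-done
[7] I1 exec-done
[8] I1 writes R3
[9] I2 reads
[10] I3 writes R0
[14] I2 exec-done
[15] I2 writes R5
[16] I4 issues→M1
[17] I4 reads; I5 issues→A0
[18] I5 reads; I6 issues→M0
[19] I5 exec-done; I6 reads
[20] I5 writes R0
[22] I4 exec-done
[23] I4 writes R7
[24] I6 exec-done
[25] I6 writes R6
[26] I7 issues→A0
[27] I7 reads; I8 issues→M1
[28] I7 exec-done; I8 reads
[29] I7 writes R6
[33] I8 exec-done
[34] I8 writes R7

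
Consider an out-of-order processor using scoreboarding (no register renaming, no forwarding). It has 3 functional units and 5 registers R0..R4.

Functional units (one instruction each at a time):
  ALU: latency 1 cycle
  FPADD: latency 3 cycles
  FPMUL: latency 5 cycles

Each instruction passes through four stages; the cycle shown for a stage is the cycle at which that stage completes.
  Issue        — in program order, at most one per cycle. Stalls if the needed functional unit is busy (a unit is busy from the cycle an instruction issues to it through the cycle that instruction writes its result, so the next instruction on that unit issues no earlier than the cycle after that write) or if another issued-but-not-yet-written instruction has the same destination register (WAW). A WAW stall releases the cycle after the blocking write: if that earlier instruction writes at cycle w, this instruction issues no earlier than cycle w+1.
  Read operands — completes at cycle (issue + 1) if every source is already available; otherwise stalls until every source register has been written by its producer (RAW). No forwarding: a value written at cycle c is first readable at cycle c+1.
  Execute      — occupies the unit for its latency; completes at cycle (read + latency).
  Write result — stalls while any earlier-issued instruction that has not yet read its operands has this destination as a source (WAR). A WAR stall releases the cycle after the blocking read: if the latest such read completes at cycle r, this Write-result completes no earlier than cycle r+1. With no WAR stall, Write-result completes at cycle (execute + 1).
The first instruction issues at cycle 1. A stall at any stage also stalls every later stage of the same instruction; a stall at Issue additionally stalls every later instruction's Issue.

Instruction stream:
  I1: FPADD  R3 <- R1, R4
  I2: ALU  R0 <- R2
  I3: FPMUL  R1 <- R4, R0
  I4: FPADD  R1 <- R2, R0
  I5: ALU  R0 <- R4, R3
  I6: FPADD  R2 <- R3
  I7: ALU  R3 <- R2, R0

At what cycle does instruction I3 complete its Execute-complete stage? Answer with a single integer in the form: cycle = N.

cycle = 11

I1 -> (1, 2, 5, 6)
I2 -> (2, 3, 4, 5)
I3 -> (3, 6, 11, 12)  // RAW R0: wait I2 write@5
I4 -> (13, 14, 17, 18)  // WAW R1: wait I3 write@12
I5 -> (14, 15, 16, 17)
I6 -> (19, 20, 23, 24)  // struct: FPADD busy until I4 writes@18
I7 -> (20, 25, 26, 27)  // RAW R2: wait I6 write@24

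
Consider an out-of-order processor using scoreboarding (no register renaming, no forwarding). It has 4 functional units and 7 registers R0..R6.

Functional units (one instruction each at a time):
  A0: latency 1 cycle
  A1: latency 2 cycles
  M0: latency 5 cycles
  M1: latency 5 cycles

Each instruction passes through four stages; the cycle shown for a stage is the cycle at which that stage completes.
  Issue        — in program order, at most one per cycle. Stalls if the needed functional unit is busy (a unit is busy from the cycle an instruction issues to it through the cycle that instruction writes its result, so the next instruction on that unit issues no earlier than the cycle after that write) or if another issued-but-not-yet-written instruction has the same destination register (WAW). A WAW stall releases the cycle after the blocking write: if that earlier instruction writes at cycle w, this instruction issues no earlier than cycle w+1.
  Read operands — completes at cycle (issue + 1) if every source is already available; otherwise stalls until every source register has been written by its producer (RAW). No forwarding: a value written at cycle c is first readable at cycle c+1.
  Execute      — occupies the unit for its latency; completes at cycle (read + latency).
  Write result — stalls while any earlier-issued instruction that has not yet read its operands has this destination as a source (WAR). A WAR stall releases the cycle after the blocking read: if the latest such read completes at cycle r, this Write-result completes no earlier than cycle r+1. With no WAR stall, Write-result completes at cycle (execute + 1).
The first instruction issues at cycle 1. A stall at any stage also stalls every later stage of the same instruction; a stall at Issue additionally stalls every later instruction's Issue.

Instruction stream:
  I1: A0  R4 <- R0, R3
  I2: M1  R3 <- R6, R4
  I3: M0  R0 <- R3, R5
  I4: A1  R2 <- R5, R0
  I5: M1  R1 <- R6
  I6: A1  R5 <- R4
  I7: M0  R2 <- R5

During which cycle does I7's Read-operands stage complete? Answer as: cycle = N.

c1: I1→A0
c2: I1 RO, I2→M1
c3: I1 EX, I3→M0
c4: I1 WR R4, I4→A1
c5: I2 RO
c10: I2 EX
c11: I2 WR R3
c12: I3 RO, I5→M1
c13: I5 RO
c17: I3 EX
c18: I3 WR R0, I5 EX
c19: I4 RO, I5 WR R1
c21: I4 EX
c22: I4 WR R2
c23: I6→A1
c24: I6 RO, I7→M0
c26: I6 EX
c27: I6 WR R5
c28: I7 RO
c33: I7 EX
c34: I7 WR R2

cycle = 28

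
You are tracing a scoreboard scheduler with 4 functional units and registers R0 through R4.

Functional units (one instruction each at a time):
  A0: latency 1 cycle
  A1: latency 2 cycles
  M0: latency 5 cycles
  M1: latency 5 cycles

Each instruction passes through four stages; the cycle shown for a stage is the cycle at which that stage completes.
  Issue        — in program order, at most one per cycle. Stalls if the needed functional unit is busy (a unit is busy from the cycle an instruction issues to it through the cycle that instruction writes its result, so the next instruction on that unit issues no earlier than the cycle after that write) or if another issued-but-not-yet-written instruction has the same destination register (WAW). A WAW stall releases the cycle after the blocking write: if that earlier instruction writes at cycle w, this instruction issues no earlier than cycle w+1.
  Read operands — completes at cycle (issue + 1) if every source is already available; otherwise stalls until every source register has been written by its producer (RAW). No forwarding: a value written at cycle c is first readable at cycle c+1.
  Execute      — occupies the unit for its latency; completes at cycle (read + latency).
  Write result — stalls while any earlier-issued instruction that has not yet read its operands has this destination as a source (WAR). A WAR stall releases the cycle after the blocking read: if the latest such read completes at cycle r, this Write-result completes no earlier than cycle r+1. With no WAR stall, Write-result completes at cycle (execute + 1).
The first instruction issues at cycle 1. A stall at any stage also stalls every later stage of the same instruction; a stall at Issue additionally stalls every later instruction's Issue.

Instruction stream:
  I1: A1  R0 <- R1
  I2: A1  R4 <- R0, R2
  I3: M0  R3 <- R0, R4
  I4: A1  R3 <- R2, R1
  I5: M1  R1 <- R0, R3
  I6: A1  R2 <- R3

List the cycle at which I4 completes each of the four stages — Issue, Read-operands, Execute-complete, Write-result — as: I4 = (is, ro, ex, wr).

I1 -> (1, 2, 4, 5)
I2 -> (6, 7, 9, 10)  // struct: A1 busy until I1 writes@5
I3 -> (7, 11, 16, 17)  // RAW R4: wait I2 write@10
I4 -> (18, 19, 21, 22)  // WAW R3: wait I3 write@17
I5 -> (19, 23, 28, 29)  // RAW R3: wait I4 write@22
I6 -> (23, 24, 26, 27)  // struct: A1 busy until I4 writes@22

I4 = (18, 19, 21, 22)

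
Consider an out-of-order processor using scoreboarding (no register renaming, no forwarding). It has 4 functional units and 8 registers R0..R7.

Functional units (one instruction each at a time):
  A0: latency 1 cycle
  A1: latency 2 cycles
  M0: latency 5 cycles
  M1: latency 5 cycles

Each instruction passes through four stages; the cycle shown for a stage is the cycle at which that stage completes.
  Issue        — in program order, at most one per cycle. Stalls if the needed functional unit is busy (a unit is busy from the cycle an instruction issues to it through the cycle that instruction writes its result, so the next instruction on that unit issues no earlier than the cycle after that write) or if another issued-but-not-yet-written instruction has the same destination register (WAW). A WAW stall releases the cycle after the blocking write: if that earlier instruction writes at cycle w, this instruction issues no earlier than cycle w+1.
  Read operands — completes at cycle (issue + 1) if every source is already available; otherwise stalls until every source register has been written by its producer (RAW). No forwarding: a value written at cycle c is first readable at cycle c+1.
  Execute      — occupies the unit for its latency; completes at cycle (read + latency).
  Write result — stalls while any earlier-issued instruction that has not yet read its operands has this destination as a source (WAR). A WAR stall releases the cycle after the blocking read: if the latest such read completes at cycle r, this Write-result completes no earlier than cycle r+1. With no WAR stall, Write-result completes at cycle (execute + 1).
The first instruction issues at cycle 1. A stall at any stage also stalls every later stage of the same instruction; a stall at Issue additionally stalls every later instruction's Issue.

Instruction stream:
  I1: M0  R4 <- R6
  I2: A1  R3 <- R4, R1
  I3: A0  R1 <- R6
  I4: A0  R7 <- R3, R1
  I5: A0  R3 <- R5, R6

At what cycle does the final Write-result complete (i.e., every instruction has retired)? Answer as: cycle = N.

[1] I1 issues→M0
[2] I1 reads, I2 issues→A1
[3] I3 issues→A0
[4] I3 reads
[5] I3 exec-done
[7] I1 exec-done
[8] I1 writes R4
[9] I2 reads
[10] I3 writes R1
[11] I2 exec-done, I4 issues→A0
[12] I2 writes R3
[13] I4 reads
[14] I4 exec-done
[15] I4 writes R7
[16] I5 issues→A0
[17] I5 reads
[18] I5 exec-done
[19] I5 writes R3

cycle = 19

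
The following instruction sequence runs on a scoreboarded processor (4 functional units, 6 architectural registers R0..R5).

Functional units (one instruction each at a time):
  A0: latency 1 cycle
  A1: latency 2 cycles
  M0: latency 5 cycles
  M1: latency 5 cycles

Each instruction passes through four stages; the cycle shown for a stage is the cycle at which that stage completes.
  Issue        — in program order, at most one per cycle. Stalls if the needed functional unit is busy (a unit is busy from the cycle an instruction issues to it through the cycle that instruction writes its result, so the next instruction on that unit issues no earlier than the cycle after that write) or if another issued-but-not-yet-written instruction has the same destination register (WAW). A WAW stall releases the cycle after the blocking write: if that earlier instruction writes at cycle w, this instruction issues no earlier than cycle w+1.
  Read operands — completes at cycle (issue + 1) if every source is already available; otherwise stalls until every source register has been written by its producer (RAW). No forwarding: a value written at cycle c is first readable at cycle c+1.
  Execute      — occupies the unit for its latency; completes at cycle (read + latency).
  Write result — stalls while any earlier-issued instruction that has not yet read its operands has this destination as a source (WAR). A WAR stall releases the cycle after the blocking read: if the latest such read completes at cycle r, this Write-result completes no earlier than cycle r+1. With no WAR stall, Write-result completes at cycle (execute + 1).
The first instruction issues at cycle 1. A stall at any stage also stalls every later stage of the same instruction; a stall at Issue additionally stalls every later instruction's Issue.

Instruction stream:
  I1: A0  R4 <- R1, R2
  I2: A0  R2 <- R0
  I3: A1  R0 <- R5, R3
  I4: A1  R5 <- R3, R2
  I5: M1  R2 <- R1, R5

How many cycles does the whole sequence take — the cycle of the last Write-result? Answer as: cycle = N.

t=1  I1 dispatched to A0
t=2  I1 operands ready
t=3  I1 complete
t=4  R4←I1
t=5  I2 dispatched to A0
t=6  I2 operands ready; I3 dispatched to A1
t=7  I2 complete; I3 operands ready
t=8  R2←I2
t=9  I3 complete
t=10  R0←I3
t=11  I4 dispatched to A1
t=12  I4 operands ready; I5 dispatched to M1
t=14  I4 complete
t=15  R5←I4
t=16  I5 operands ready
t=21  I5 complete
t=22  R2←I5

cycle = 22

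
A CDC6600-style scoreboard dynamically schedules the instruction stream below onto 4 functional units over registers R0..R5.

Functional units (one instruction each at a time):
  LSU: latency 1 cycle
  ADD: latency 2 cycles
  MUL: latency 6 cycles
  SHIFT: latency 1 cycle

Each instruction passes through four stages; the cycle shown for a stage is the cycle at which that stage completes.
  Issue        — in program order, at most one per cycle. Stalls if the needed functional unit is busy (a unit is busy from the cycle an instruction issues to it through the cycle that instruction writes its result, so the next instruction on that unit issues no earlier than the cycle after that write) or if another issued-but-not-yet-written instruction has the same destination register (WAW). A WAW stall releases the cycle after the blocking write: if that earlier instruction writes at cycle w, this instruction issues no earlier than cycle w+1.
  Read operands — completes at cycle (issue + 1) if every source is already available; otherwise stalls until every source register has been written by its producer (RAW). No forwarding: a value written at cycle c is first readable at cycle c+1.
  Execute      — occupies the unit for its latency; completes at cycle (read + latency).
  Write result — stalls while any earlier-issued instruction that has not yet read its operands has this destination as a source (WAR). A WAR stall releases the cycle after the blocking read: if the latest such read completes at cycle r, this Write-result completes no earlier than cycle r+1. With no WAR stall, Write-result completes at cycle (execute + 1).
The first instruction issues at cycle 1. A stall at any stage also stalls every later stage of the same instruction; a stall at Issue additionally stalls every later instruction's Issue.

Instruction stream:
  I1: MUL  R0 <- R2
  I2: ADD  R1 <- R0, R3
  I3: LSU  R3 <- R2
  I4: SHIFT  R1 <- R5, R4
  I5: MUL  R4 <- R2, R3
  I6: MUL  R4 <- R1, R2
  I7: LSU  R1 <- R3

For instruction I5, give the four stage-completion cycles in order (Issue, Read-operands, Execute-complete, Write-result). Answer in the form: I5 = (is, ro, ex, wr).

I5 = (15, 16, 22, 23)

1) issue 1, read 2, done 8, write 9
2) issue 2, read 10, done 12, write 13  <RAW R0: wait I1 write@9>
3) issue 3, read 4, done 5, write 11  <WAR R3: wait I2 read@10>
4) issue 14, read 15, done 16, write 17  <WAW R1: wait I2 write@13>
5) issue 15, read 16, done 22, write 23
6) issue 24, read 25, done 31, write 32  <struct: MUL busy until I5 writes@23>
7) issue 25, read 26, done 27, write 28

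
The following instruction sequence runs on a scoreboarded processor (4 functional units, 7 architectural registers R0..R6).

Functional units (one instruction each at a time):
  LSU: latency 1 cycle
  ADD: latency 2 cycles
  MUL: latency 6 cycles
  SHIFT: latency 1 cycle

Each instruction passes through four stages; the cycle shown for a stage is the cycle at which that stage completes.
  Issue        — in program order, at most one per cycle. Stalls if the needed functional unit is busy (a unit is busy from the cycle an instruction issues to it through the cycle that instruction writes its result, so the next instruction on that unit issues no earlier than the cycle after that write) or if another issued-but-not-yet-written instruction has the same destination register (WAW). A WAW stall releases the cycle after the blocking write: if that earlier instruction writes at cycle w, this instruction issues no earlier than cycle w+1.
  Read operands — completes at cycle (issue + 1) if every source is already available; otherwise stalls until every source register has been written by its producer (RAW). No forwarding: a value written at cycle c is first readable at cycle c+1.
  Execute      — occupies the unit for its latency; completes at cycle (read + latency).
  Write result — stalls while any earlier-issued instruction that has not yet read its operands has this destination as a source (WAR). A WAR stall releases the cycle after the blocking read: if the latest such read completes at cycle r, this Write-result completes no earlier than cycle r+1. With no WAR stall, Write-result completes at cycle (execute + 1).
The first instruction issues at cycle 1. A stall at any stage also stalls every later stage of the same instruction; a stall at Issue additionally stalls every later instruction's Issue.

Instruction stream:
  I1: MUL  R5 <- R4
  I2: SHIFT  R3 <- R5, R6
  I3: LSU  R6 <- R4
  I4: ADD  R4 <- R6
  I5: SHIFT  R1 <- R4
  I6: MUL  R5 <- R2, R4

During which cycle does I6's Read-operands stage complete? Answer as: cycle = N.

cycle = 16

1) issue 1, read 2, done 8, write 9
2) issue 2, read 10, done 11, write 12  <RAW R5: wait I1 write@9>
3) issue 3, read 4, done 5, write 11  <WAR R6: wait I2 read@10>
4) issue 4, read 12, done 14, write 15  <RAW R6: wait I3 write@11>
5) issue 13, read 16, done 17, write 18  <struct: SHIFT busy until I2 writes@12 / RAW R4: wait I4 write@15>
6) issue 14, read 16, done 22, write 23  <RAW R4: wait I4 write@15>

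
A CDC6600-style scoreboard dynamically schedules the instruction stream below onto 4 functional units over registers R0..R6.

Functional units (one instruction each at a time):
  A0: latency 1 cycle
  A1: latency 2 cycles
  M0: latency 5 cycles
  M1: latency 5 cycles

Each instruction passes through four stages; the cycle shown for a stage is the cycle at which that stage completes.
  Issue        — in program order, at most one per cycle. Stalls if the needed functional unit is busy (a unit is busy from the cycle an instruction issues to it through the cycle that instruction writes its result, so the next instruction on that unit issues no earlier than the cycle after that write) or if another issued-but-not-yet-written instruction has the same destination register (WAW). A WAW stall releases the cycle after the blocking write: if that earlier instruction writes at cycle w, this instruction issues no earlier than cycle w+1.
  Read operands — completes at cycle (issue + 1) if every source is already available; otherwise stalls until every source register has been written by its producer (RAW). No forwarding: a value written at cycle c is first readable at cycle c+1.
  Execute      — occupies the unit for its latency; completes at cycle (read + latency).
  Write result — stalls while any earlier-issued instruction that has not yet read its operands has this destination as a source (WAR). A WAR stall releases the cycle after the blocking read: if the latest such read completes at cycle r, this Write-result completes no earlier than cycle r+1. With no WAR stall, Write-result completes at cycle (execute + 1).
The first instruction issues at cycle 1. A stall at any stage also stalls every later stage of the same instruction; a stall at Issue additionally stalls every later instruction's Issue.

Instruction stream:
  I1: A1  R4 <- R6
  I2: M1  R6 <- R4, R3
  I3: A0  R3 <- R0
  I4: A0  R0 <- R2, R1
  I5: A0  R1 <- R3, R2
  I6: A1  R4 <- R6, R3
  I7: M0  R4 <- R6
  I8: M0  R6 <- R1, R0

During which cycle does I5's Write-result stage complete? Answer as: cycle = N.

cycle = 15

I1: IS=1 RO=2 EX=4 WR=5
I2: IS=2 RO=6 EX=11 WR=12  [RAW R4: wait I1 write@5]
I3: IS=3 RO=4 EX=5 WR=7  [WAR R3: wait I2 read@6]
I4: IS=8 RO=9 EX=10 WR=11  [struct: A0 busy until I3 writes@7]
I5: IS=12 RO=13 EX=14 WR=15  [struct: A0 busy until I4 writes@11]
I6: IS=13 RO=14 EX=16 WR=17
I7: IS=18 RO=19 EX=24 WR=25  [WAW R4: wait I6 write@17]
I8: IS=26 RO=27 EX=32 WR=33  [struct: M0 busy until I7 writes@25]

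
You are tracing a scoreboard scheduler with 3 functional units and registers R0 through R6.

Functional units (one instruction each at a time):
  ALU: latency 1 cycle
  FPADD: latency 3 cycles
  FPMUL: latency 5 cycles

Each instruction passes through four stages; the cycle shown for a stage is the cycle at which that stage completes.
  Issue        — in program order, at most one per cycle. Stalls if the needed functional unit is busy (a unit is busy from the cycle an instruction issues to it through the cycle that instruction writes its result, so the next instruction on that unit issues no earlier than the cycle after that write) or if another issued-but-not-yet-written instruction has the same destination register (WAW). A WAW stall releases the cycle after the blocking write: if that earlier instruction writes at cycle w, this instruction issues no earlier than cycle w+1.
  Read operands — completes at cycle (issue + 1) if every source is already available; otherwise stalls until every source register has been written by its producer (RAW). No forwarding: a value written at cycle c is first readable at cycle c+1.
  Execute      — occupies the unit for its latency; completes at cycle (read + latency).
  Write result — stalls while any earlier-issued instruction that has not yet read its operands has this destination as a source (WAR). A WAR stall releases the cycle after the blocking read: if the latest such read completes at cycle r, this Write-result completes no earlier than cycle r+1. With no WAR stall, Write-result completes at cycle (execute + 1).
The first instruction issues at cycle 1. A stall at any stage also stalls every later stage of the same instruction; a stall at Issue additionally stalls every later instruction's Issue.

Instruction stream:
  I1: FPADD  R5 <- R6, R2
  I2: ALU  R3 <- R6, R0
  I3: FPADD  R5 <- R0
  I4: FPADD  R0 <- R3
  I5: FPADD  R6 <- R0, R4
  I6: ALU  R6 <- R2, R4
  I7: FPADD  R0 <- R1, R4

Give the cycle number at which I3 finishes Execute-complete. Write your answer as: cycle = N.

cycle = 11

[1] I1→FPADD
[2] I1 RO | I2→ALU
[3] I2 RO
[4] I2 EX
[5] I1 EX | I2 WR R3
[6] I1 WR R5
[7] I3→FPADD
[8] I3 RO
[11] I3 EX
[12] I3 WR R5
[13] I4→FPADD
[14] I4 RO
[17] I4 EX
[18] I4 WR R0
[19] I5→FPADD
[20] I5 RO
[23] I5 EX
[24] I5 WR R6
[25] I6→ALU
[26] I6 RO | I7→FPADD
[27] I6 EX | I7 RO
[28] I6 WR R6
[30] I7 EX
[31] I7 WR R0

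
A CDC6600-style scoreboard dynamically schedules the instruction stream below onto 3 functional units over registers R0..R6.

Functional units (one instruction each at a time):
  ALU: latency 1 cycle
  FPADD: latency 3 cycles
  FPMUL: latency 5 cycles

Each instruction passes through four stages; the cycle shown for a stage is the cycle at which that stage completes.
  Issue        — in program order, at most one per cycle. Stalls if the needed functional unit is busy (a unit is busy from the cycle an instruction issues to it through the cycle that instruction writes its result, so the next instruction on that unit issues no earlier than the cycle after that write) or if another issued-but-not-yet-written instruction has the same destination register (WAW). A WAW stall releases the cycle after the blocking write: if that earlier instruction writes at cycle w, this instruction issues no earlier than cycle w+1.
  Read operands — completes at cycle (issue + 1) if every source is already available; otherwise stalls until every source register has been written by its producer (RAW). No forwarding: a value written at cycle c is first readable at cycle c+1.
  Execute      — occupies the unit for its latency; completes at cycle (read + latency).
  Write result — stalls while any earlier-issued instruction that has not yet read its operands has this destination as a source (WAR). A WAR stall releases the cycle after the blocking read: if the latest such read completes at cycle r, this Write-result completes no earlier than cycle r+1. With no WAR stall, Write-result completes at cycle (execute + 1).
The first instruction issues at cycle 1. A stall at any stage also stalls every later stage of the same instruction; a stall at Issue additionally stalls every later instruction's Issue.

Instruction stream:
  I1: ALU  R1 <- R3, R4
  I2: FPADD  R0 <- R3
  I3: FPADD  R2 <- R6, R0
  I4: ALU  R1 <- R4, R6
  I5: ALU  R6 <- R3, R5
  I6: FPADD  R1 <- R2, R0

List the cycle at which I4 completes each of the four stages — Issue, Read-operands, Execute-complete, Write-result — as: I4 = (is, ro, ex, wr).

c1: I1→ALU
c2: I1 RO, I2→FPADD
c3: I1 EX, I2 RO
c4: I1 WR R1
c6: I2 EX
c7: I2 WR R0
c8: I3→FPADD
c9: I3 RO, I4→ALU
c10: I4 RO
c11: I4 EX
c12: I3 EX, I4 WR R1
c13: I3 WR R2, I5→ALU
c14: I5 RO, I6→FPADD
c15: I5 EX, I6 RO
c16: I5 WR R6
c18: I6 EX
c19: I6 WR R1

I4 = (9, 10, 11, 12)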